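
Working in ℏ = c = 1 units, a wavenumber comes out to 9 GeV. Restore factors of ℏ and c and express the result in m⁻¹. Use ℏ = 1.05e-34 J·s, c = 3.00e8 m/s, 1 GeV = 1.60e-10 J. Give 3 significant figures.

4.57e16 m⁻¹

Inverse length is [E]/(ℏc).
1 GeV → 1/(ℏc) × (1 GeV in J) = 5.08e15 m⁻¹.
Result: 9 × 5.08e15 = 4.57e16 m⁻¹.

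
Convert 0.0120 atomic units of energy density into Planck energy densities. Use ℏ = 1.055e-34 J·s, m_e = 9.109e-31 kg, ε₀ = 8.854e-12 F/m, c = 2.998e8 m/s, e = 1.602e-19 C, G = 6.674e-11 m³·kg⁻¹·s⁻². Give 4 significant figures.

atomic unit of energy density: u_au = E_h/a₀³ = m_e⁴e¹⁰/((4πε₀)⁵ℏ⁸) = 2.929e13 J/m³
Planck energy density: u_P = c⁷/(ℏG²) = 4.632e113 J/m³
0.0120 × 2.929e13 / 4.632e113 = 7.588e-103

7.588e-103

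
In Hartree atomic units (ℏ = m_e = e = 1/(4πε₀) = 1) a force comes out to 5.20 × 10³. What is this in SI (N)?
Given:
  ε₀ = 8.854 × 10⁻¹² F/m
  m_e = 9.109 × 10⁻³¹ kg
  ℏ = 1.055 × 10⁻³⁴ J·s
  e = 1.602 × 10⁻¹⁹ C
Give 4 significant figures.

One atomic unit of force: F_au = E_h/a₀ = m_e²e⁶/((4πε₀)³ℏ⁴) = 8.220 × 10⁻⁸ N.
5.20 × 10³ × 8.220 × 10⁻⁸ N = 4.274 × 10⁻⁴ N

4.274 × 10⁻⁴ N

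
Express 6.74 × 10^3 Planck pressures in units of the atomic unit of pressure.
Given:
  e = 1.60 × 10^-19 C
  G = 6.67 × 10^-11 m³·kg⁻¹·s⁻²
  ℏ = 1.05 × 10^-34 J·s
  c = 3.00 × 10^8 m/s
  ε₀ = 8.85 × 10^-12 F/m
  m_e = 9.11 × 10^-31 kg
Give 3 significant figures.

1.05 × 10^104

Planck pressure: p_P = c⁷/(ℏG²) = 4.68 × 10^113 Pa
atomic unit of pressure: P_au = E_h/a₀³ = m_e⁴e¹⁰/((4πε₀)⁵ℏ⁸) = 3.01 × 10^13 Pa
6.74 × 10^3 × 4.68 × 10^113 / 3.01 × 10^13 = 1.05 × 10^104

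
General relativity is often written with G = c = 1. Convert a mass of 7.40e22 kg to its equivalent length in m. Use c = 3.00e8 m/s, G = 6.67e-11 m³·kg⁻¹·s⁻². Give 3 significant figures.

5.48e-5 m

In G = c = 1 units mass has dimensions of length; the conversion factor is G/c².
7.40e22 kg × (G/c²) = 5.48e-5 m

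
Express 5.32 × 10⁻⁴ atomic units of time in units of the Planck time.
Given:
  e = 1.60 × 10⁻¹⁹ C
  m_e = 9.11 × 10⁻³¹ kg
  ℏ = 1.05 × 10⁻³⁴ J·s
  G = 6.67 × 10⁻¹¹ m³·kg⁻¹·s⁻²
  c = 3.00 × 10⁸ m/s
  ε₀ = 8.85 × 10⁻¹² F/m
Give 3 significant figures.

atomic unit of time: τ_au = (4πε₀)²ℏ³/(m_e e⁴) = 2.40 × 10⁻¹⁷ s
Planck time: t_P = √(ℏG/c⁵) = 5.37 × 10⁻⁴⁴ s
5.32 × 10⁻⁴ × 2.40 × 10⁻¹⁷ / 5.37 × 10⁻⁴⁴ = 2.38 × 10²³

2.38 × 10²³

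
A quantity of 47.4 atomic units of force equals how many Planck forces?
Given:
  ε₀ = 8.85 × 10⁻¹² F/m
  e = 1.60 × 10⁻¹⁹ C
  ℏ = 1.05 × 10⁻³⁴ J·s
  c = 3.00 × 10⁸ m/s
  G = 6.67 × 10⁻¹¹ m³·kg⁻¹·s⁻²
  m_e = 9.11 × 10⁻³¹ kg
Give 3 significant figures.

3.25 × 10⁻⁵⁰

atomic unit of force: F_au = E_h/a₀ = m_e²e⁶/((4πε₀)³ℏ⁴) = 8.33 × 10⁻⁸ N
Planck force: F_P = c⁴/G = 1.21 × 10⁴⁴ N
47.4 × 8.33 × 10⁻⁸ / 1.21 × 10⁴⁴ = 3.25 × 10⁻⁵⁰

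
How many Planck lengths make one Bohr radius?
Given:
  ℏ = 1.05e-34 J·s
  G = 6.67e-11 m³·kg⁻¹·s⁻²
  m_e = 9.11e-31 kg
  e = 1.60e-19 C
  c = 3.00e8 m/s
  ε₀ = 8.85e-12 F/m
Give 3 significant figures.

3.26e24

Bohr radius: a₀ = 4πε₀ℏ²/(m_e e²) = 5.26e-11 m
Planck length: ℓ_P = √(ℏG/c³) = 1.61e-35 m
ratio = 5.26e-11 / 1.61e-35 = 3.26e24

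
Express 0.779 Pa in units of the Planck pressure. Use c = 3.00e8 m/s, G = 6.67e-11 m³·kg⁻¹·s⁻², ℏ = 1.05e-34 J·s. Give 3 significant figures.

Planck pressure: p_P = c⁷/(ℏG²) = 4.68e113 Pa.
0.779 / 4.68e113 = 1.66e-114

1.66e-114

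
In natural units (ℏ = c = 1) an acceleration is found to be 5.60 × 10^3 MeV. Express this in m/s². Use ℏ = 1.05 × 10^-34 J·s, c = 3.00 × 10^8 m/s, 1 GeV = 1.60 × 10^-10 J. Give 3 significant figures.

2.56 × 10^33 m/s²

Acceleration is [L]/[T]² = c·[E]/ℏ.
1 GeV → c/ℏ × (1 GeV in J) = 4.57 × 10^32 m/s².
Convert the energy scale: 5.60 × 10^3 MeV = 5.60 GeV.
Result: 5.60 × 4.57 × 10^32 = 2.56 × 10^33 m/s².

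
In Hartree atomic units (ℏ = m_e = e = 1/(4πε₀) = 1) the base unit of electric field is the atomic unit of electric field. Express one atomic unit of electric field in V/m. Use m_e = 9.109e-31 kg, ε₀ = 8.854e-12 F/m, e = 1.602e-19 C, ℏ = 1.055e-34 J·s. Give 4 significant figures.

E_au = E_h/(e a₀) = m_e²e⁵/((4πε₀)³ℏ⁴)
E_h = 4.354e-18 J
a₀ = 5.297e-11 m
E_h/(e·a₀) = 5.131e11 V/m

5.131e11 V/m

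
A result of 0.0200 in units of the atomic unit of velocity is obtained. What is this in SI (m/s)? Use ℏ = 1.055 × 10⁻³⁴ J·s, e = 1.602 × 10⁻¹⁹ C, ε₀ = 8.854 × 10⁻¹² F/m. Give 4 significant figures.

4.373 × 10⁴ m/s

One atomic unit of velocity: v_au = e²/(4πε₀ℏ) = 2.186 × 10⁶ m/s.
0.0200 × 2.186 × 10⁶ m/s = 4.373 × 10⁴ m/s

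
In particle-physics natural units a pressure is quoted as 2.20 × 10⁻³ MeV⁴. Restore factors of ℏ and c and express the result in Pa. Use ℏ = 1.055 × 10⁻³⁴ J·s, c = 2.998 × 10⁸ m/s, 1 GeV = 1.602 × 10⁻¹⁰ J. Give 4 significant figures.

4.580 × 10²² Pa

Pressure is [E]/[L]³ = [E]⁴/(ℏc)³.
1 GeV⁴ → 1/(ℏc)³ × (1 GeV in J)⁴ = 2.082 × 10³⁷ Pa.
Convert the energy scale: 2.20 × 10⁻³ MeV⁴ = 2.20 × 10⁻¹⁵ GeV⁴.
Result: 2.20 × 10⁻¹⁵ × 2.082 × 10³⁷ = 4.580 × 10²² Pa.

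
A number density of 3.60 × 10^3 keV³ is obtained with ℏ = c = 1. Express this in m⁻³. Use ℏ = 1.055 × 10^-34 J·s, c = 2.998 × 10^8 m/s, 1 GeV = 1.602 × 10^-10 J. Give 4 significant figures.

4.678 × 10^32 m⁻³

Number density is [L]⁻³ = [E]³/(ℏc)³.
1 GeV³ → 1/(ℏc)³ × (1 GeV in J)³ = 1.299 × 10^47 m⁻³.
Convert the energy scale: 3.60 × 10^3 keV³ = 3.60 × 10^-15 GeV³.
Result: 3.60 × 10^-15 × 1.299 × 10^47 = 4.678 × 10^32 m⁻³.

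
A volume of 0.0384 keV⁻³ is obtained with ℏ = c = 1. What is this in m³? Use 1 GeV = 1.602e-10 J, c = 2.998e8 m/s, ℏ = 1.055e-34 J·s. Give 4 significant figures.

2.955e-31 m³

Volume is [L]³ = [E]⁻³·(ℏc)³.
1 GeV⁻³ → (ℏc)³ × (1 GeV in J)⁻³ = 7.696e-48 m³.
Convert the energy scale: 0.0384 keV⁻³ = 3.84e16 GeV⁻³.
Result: 3.84e16 × 7.696e-48 = 2.955e-31 m³.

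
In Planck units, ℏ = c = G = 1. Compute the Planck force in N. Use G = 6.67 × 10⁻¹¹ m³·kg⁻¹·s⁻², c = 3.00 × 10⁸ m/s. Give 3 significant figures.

1.21 × 10⁴⁴ N

From ℏ = c = G = 1 the force scale is F_P = c⁴/G.
  = 8.10 × 10³³ / 6.67 × 10⁻¹¹
  = 1.21 × 10⁴⁴ N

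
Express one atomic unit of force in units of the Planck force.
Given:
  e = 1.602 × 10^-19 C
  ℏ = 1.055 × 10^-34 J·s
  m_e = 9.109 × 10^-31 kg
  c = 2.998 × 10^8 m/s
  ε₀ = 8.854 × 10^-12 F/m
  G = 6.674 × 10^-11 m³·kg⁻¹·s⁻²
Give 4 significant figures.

atomic unit of force: F_au = E_h/a₀ = m_e²e⁶/((4πε₀)³ℏ⁴) = 8.220 × 10^-8 N
Planck force: F_P = c⁴/G = 1.210 × 10^44 N
ratio = 8.220 × 10^-8 / 1.210 × 10^44 = 6.791 × 10^-52

6.791 × 10^-52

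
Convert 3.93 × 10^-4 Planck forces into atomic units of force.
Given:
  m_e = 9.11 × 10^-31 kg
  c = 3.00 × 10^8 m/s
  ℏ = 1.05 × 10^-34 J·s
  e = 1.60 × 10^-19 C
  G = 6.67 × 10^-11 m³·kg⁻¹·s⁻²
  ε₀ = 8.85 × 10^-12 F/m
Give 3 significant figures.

5.73 × 10^47

Planck force: F_P = c⁴/G = 1.21 × 10^44 N
atomic unit of force: F_au = E_h/a₀ = m_e²e⁶/((4πε₀)³ℏ⁴) = 8.33 × 10^-8 N
3.93 × 10^-4 × 1.21 × 10^44 / 8.33 × 10^-8 = 5.73 × 10^47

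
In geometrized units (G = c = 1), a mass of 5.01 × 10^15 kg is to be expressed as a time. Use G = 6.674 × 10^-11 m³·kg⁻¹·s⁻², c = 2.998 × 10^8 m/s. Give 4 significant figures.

1.241 × 10^-20 s

Mass → time via G/c³.
5.01 × 10^15 kg × (G/c³) = 1.241 × 10^-20 s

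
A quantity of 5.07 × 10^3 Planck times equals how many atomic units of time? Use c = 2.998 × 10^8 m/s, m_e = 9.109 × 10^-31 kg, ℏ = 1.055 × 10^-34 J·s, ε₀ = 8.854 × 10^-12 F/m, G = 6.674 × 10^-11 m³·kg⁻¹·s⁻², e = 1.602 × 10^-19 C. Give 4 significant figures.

Planck time: t_P = √(ℏG/c⁵) = 5.392 × 10^-44 s
atomic unit of time: τ_au = (4πε₀)²ℏ³/(m_e e⁴) = 2.423 × 10^-17 s
5.07 × 10^3 × 5.392 × 10^-44 / 2.423 × 10^-17 = 1.128 × 10^-23

1.128 × 10^-23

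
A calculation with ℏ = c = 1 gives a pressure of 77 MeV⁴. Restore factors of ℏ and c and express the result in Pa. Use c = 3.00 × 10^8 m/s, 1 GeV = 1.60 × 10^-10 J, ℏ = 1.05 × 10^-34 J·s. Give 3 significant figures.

Pressure is [E]/[L]³ = [E]⁴/(ℏc)³.
1 GeV⁴ → 1/(ℏc)³ × (1 GeV in J)⁴ = 2.10 × 10^37 Pa.
Convert the energy scale: 77 MeV⁴ = 7.70 × 10^-11 GeV⁴.
Result: 7.70 × 10^-11 × 2.10 × 10^37 = 1.61 × 10^27 Pa.

1.61 × 10^27 Pa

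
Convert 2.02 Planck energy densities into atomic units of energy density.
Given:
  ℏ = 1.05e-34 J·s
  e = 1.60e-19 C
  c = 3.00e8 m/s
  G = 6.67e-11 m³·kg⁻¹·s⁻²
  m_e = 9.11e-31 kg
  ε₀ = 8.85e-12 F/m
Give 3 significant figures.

Planck energy density: u_P = c⁷/(ℏG²) = 4.68e113 J/m³
atomic unit of energy density: u_au = E_h/a₀³ = m_e⁴e¹⁰/((4πε₀)⁵ℏ⁸) = 3.01e13 J/m³
2.02 × 4.68e113 / 3.01e13 = 3.14e100

3.14e100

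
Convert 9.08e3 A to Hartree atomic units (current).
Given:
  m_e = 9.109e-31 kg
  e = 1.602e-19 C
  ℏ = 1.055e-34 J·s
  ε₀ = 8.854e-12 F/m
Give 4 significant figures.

1.373e6

atomic unit of electric current: I_au = e E_h/ℏ = m_e e⁵/((4πε₀)²ℏ³) = 6.612e-3 A.
9.08e3 / 6.612e-3 = 1.373e6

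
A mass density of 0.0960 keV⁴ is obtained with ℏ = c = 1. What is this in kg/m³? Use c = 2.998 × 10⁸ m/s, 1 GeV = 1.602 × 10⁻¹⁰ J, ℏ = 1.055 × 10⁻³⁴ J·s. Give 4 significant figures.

2.223 × 10⁻⁵ kg/m³

Mass density is [E]/(c²[L]³) = [E]⁴/(ℏ³c⁵).
1 GeV⁴ → 1/(ℏ³c⁵) × (1 GeV in J)⁴ = 2.316 × 10²⁰ kg/m³.
Convert the energy scale: 0.0960 keV⁴ = 9.60 × 10⁻²⁶ GeV⁴.
Result: 9.60 × 10⁻²⁶ × 2.316 × 10²⁰ = 2.223 × 10⁻⁵ kg/m³.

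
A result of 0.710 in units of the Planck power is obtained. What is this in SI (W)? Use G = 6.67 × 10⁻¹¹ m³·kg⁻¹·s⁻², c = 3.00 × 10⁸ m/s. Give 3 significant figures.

One Planck power: P_P = c⁵/G = 3.64 × 10⁵² W.
0.710 × 3.64 × 10⁵² W = 2.59 × 10⁵² W

2.59 × 10⁵² W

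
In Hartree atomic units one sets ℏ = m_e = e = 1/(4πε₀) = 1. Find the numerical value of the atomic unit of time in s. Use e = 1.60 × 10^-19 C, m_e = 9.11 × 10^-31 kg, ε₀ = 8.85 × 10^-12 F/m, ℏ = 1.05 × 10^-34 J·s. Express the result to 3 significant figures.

2.40 × 10^-17 s

τ_au = (4πε₀)²ℏ³/(m_e e⁴)
E_h = 4.38 × 10^-18 J
ℏ/E_h = 2.40 × 10^-17 s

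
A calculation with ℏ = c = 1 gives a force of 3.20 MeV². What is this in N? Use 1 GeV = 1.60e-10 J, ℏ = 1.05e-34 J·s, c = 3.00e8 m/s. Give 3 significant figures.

2.60 N

Force is [E]/[L] = [E]²/(ℏc); restore (ℏc)⁻¹.
1 GeV² → 1/(ℏc) × (1 GeV in J)² = 8.13e5 N.
Convert the energy scale: 3.20 MeV² = 3.20e-6 GeV².
Result: 3.20e-6 × 8.13e5 = 2.60 N.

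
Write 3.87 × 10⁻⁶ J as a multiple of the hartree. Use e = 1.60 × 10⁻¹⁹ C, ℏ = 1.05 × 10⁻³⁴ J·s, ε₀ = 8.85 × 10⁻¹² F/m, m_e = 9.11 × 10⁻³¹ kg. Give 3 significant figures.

hartree: E_h = m_e e⁴/(4πε₀ℏ)² = 4.38 × 10⁻¹⁸ J.
3.87 × 10⁻⁶ / 4.38 × 10⁻¹⁸ = 8.84 × 10¹¹

8.84 × 10¹¹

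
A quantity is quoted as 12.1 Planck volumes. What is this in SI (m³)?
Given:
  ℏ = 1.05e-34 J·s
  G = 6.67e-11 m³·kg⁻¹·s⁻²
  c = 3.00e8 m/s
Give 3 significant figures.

One Planck volume: V_P = (ℏG/c³)^(3/2) = 4.18e-105 m³.
12.1 × 4.18e-105 m³ = 5.05e-104 m³

5.05e-104 m³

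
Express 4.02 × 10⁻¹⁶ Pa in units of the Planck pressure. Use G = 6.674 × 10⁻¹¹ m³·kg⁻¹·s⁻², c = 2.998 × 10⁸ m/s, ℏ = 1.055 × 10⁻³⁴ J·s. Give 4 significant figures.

8.678 × 10⁻¹³⁰

Planck pressure: p_P = c⁷/(ℏG²) = 4.632 × 10¹¹³ Pa.
4.02 × 10⁻¹⁶ / 4.632 × 10¹¹³ = 8.678 × 10⁻¹³⁰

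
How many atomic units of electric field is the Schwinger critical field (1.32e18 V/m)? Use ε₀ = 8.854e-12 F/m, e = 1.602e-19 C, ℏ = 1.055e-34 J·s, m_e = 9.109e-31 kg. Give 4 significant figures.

atomic unit of electric field: E_au = E_h/(e a₀) = m_e²e⁵/((4πε₀)³ℏ⁴) = 5.131e11 V/m.
1.32e18 / 5.131e11 = 2.573e6

2.573e6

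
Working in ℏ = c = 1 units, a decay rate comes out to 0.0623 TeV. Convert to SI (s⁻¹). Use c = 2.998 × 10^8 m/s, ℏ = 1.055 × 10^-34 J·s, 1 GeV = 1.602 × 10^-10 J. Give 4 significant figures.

A rate is [E]/ℏ; divide by ℏ.
1 GeV → 1/ℏ × (1 GeV in J) = 1.518 × 10^24 s⁻¹.
Convert the energy scale: 0.0623 TeV = 62.3 GeV.
Result: 62.3 × 1.518 × 10^24 = 9.460 × 10^25 s⁻¹.

9.460 × 10^25 s⁻¹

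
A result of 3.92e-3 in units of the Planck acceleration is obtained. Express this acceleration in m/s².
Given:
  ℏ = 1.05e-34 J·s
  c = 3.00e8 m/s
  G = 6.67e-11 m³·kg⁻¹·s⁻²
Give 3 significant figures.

2.19e49 m/s²

One Planck acceleration: a_P = √(c⁷/(ℏG)) = 5.59e51 m/s².
3.92e-3 × 5.59e51 m/s² = 2.19e49 m/s²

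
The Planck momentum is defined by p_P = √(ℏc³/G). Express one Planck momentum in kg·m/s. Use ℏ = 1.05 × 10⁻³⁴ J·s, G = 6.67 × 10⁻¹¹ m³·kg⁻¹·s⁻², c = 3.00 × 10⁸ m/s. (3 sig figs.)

6.52 kg·m/s

p_P = √(ℏc³/G)
  = √(42.5)
  = 6.52 kg·m/s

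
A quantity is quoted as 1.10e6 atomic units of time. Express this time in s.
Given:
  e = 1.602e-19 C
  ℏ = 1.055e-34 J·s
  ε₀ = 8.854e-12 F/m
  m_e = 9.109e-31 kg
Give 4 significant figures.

One atomic unit of time: τ_au = (4πε₀)²ℏ³/(m_e e⁴) = 2.423e-17 s.
1.10e6 × 2.423e-17 s = 2.665e-11 s

2.665e-11 s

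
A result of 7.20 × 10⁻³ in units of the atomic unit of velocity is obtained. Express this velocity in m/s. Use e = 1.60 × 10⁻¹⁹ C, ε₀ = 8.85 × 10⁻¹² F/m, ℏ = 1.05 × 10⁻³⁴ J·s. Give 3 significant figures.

One atomic unit of velocity: v_au = e²/(4πε₀ℏ) = 2.19 × 10⁶ m/s.
7.20 × 10⁻³ × 2.19 × 10⁶ m/s = 1.58 × 10⁴ m/s

1.58 × 10⁴ m/s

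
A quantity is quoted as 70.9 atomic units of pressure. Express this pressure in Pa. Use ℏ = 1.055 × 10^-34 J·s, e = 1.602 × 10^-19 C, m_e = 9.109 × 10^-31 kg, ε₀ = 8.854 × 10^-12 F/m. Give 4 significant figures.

One atomic unit of pressure: P_au = E_h/a₀³ = m_e⁴e¹⁰/((4πε₀)⁵ℏ⁸) = 2.929 × 10^13 Pa.
70.9 × 2.929 × 10^13 Pa = 2.077 × 10^15 Pa

2.077 × 10^15 Pa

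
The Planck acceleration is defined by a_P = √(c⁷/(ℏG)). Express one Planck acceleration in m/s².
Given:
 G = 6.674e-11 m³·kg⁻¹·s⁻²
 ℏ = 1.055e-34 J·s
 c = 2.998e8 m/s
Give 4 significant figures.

a_P = √(c⁷/(ℏG))
  = √(3.092e103)
  = 5.560e51 m/s²

5.560e51 m/s²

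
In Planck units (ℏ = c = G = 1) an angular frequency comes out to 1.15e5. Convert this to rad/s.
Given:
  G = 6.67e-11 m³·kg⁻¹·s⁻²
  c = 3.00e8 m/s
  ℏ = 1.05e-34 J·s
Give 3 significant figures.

One Planck angular frequency: ω_P = √(c⁵/(ℏG)) = 1.86e43 rad/s.
1.15e5 × 1.86e43 rad/s = 2.14e48 rad/s

2.14e48 rad/s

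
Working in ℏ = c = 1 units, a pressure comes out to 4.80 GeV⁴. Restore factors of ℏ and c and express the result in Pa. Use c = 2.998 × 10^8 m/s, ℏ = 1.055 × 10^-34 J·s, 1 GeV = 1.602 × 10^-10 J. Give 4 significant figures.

Pressure is [E]/[L]³ = [E]⁴/(ℏc)³.
1 GeV⁴ → 1/(ℏc)³ × (1 GeV in J)⁴ = 2.082 × 10^37 Pa.
Result: 4.80 × 2.082 × 10^37 = 9.992 × 10^37 Pa.

9.992 × 10^37 Pa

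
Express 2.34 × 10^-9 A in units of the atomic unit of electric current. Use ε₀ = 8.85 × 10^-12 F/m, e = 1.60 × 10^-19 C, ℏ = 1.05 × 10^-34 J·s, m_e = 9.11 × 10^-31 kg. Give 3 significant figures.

atomic unit of electric current: I_au = e E_h/ℏ = m_e e⁵/((4πε₀)²ℏ³) = 6.67 × 10^-3 A.
2.34 × 10^-9 / 6.67 × 10^-3 = 3.51 × 10^-7

3.51 × 10^-7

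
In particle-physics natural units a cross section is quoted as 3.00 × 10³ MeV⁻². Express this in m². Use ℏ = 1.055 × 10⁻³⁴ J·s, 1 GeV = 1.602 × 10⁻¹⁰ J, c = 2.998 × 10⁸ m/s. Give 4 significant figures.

Area is [L]² = [E]⁻²·(ℏc)²; restore (ℏc)².
1 GeV⁻² → (ℏc)² × (1 GeV in J)⁻² = 3.898 × 10⁻³² m².
Convert the energy scale: 3.00 × 10³ MeV⁻² = 3.00 × 10⁹ GeV⁻².
Result: 3.00 × 10⁹ × 3.898 × 10⁻³² = 1.169 × 10⁻²² m².

1.169 × 10⁻²² m²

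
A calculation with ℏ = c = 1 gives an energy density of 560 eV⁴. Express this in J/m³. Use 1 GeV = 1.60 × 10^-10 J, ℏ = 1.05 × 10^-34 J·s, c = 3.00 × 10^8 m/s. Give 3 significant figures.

1.17 × 10^4 J/m³

[E]/[L]³ = [E]⁴/(ℏc)³; restore (ℏc)⁻³.
1 GeV⁴ → 1/(ℏc)³ × (1 GeV in J)⁴ = 2.10 × 10^37 J/m³.
Convert the energy scale: 560 eV⁴ = 5.60 × 10^-34 GeV⁴.
Result: 5.60 × 10^-34 × 2.10 × 10^37 = 1.17 × 10^4 J/m³.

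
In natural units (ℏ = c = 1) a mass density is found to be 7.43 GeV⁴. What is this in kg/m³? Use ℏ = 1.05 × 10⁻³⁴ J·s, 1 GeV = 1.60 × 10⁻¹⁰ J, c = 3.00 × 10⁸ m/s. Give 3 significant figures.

1.73 × 10²¹ kg/m³

Mass density is [E]/(c²[L]³) = [E]⁴/(ℏ³c⁵).
1 GeV⁴ → 1/(ℏ³c⁵) × (1 GeV in J)⁴ = 2.33 × 10²⁰ kg/m³.
Result: 7.43 × 2.33 × 10²⁰ = 1.73 × 10²¹ kg/m³.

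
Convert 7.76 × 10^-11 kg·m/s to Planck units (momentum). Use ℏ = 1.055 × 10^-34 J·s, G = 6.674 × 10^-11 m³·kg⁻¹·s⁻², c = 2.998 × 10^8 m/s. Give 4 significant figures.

Planck momentum: p_P = √(ℏc³/G) = 6.527 kg·m/s.
7.76 × 10^-11 / 6.527 = 1.189 × 10^-11

1.189 × 10^-11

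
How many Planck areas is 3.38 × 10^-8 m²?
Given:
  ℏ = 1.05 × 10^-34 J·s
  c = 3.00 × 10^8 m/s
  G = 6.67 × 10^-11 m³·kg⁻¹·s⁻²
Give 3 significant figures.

Planck area: A_P = ℏG/c³ = 2.59 × 10^-70 m².
3.38 × 10^-8 / 2.59 × 10^-70 = 1.30 × 10^62

1.30 × 10^62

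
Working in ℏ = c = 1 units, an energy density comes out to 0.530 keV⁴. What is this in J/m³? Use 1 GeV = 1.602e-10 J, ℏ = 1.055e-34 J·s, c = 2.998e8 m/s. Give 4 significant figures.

1.103e13 J/m³

[E]/[L]³ = [E]⁴/(ℏc)³; restore (ℏc)⁻³.
1 GeV⁴ → 1/(ℏc)³ × (1 GeV in J)⁴ = 2.082e37 J/m³.
Convert the energy scale: 0.530 keV⁴ = 5.30e-25 GeV⁴.
Result: 5.30e-25 × 2.082e37 = 1.103e13 J/m³.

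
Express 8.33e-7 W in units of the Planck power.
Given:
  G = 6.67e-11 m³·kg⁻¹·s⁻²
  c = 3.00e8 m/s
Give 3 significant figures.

2.29e-59

Planck power: P_P = c⁵/G = 3.64e52 W.
8.33e-7 / 3.64e52 = 2.29e-59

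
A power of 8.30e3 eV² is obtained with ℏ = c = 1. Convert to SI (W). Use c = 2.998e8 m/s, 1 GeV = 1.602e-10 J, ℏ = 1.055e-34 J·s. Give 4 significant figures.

2.019 W

Power is [E]/[T] = [E]²/ℏ.
1 GeV² → 1/ℏ × (1 GeV in J)² = 2.433e14 W.
Convert the energy scale: 8.30e3 eV² = 8.30e-15 GeV².
Result: 8.30e-15 × 2.433e14 = 2.019 W.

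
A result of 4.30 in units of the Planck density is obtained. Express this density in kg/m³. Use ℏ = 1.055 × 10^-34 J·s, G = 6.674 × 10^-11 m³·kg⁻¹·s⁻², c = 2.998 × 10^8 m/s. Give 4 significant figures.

One Planck density: ρ_P = c⁵/(ℏG²) = 5.154 × 10^96 kg/m³.
4.30 × 5.154 × 10^96 kg/m³ = 2.216 × 10^97 kg/m³

2.216 × 10^97 kg/m³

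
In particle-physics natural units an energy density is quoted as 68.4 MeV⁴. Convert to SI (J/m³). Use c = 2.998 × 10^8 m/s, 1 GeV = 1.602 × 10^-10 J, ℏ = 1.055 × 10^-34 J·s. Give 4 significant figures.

[E]/[L]³ = [E]⁴/(ℏc)³; restore (ℏc)⁻³.
1 GeV⁴ → 1/(ℏc)³ × (1 GeV in J)⁴ = 2.082 × 10^37 J/m³.
Convert the energy scale: 68.4 MeV⁴ = 6.84 × 10^-11 GeV⁴.
Result: 6.84 × 10^-11 × 2.082 × 10^37 = 1.424 × 10^27 J/m³.

1.424 × 10^27 J/m³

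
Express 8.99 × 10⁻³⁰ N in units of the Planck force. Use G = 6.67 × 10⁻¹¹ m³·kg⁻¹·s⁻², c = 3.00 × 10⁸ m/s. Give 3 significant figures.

Planck force: F_P = c⁴/G = 1.21 × 10⁴⁴ N.
8.99 × 10⁻³⁰ / 1.21 × 10⁴⁴ = 7.40 × 10⁻⁷⁴

7.40 × 10⁻⁷⁴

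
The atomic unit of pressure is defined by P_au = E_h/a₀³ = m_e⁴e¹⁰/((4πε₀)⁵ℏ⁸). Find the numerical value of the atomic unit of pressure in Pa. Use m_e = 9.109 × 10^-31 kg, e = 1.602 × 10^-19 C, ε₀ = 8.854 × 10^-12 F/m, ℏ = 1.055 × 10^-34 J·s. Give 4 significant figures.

2.929 × 10^13 Pa

P_au = E_h/a₀³ = m_e⁴e¹⁰/((4πε₀)⁵ℏ⁸)
E_h = 4.354 × 10^-18 J
a₀ = 5.297 × 10^-11 m
E_h/a₀³ = 2.929 × 10^13 Pa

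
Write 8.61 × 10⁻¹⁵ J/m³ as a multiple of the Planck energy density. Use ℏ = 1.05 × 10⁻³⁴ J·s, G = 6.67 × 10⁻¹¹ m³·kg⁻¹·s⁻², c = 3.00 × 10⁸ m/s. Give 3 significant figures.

Planck energy density: u_P = c⁷/(ℏG²) = 4.68 × 10¹¹³ J/m³.
8.61 × 10⁻¹⁵ / 4.68 × 10¹¹³ = 1.84 × 10⁻¹²⁸

1.84 × 10⁻¹²⁸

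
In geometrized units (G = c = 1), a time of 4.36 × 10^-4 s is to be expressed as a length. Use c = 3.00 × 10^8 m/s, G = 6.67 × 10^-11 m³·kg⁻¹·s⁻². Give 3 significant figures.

1.31 × 10^5 m

Time → length via c.
4.36 × 10^-4 s × (c) = 1.31 × 10^5 m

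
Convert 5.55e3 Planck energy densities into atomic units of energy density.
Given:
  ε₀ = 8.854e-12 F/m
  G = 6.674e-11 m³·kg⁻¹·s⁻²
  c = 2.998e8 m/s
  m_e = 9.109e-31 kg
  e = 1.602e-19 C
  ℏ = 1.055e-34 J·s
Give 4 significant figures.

Planck energy density: u_P = c⁷/(ℏG²) = 4.632e113 J/m³
atomic unit of energy density: u_au = E_h/a₀³ = m_e⁴e¹⁰/((4πε₀)⁵ℏ⁸) = 2.929e13 J/m³
5.55e3 × 4.632e113 / 2.929e13 = 8.777e103

8.777e103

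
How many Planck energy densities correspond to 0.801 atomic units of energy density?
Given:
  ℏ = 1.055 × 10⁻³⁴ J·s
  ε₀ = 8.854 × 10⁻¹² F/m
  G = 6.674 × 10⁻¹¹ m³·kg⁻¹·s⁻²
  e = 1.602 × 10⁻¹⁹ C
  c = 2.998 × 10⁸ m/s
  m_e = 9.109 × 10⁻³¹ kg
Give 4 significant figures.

atomic unit of energy density: u_au = E_h/a₀³ = m_e⁴e¹⁰/((4πε₀)⁵ℏ⁸) = 2.929 × 10¹³ J/m³
Planck energy density: u_P = c⁷/(ℏG²) = 4.632 × 10¹¹³ J/m³
0.801 × 2.929 × 10¹³ / 4.632 × 10¹¹³ = 5.065 × 10⁻¹⁰¹

5.065 × 10⁻¹⁰¹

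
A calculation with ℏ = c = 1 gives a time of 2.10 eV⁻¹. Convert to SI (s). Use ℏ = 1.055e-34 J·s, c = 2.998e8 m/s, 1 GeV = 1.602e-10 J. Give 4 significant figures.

1.383e-15 s

A time is [E]⁻¹ in ℏ=c=1; restore one factor of ℏ.
1 GeV⁻¹ → ℏ × (1 GeV in J)⁻¹ = 6.586e-25 s.
Convert the energy scale: 2.10 eV⁻¹ = 2.10e9 GeV⁻¹.
Result: 2.10e9 × 6.586e-25 = 1.383e-15 s.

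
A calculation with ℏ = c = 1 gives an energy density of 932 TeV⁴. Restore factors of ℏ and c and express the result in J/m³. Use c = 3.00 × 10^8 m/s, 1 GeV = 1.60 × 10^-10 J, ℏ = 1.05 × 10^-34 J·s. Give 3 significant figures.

[E]/[L]³ = [E]⁴/(ℏc)³; restore (ℏc)⁻³.
1 GeV⁴ → 1/(ℏc)³ × (1 GeV in J)⁴ = 2.10 × 10^37 J/m³.
Convert the energy scale: 932 TeV⁴ = 9.32 × 10^14 GeV⁴.
Result: 9.32 × 10^14 × 2.10 × 10^37 = 1.95 × 10^52 J/m³.

1.95 × 10^52 J/m³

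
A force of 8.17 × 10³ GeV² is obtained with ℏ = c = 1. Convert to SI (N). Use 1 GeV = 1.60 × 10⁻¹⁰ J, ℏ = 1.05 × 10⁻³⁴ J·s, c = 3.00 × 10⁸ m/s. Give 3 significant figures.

Force is [E]/[L] = [E]²/(ℏc); restore (ℏc)⁻¹.
1 GeV² → 1/(ℏc) × (1 GeV in J)² = 8.13 × 10⁵ N.
Result: 8.17 × 10³ × 8.13 × 10⁵ = 6.64 × 10⁹ N.

6.64 × 10⁹ N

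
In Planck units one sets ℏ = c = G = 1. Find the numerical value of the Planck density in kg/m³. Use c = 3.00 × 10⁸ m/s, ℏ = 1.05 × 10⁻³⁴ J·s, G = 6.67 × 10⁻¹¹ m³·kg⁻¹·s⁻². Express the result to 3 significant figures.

ρ_P = c⁵/(ℏG²)
  = 2.43 × 10⁴² / 4.67 × 10⁻⁵⁵
  = 5.20 × 10⁹⁶ kg/m³

5.20 × 10⁹⁶ kg/m³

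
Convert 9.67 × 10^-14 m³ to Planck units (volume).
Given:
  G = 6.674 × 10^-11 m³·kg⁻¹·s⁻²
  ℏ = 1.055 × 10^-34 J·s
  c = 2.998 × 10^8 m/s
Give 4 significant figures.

2.289 × 10^91

Planck volume: V_P = (ℏG/c³)^(3/2) = 4.224 × 10^-105 m³.
9.67 × 10^-14 / 4.224 × 10^-105 = 2.289 × 10^91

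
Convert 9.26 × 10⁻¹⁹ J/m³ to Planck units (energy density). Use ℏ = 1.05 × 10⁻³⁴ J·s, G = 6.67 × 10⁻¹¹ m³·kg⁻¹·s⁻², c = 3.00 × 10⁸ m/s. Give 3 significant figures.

Planck energy density: u_P = c⁷/(ℏG²) = 4.68 × 10¹¹³ J/m³.
9.26 × 10⁻¹⁹ / 4.68 × 10¹¹³ = 1.98 × 10⁻¹³²

1.98 × 10⁻¹³²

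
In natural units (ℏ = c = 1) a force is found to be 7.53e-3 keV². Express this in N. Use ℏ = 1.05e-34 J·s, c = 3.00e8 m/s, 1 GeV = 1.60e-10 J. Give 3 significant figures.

6.12e-9 N

Force is [E]/[L] = [E]²/(ℏc); restore (ℏc)⁻¹.
1 GeV² → 1/(ℏc) × (1 GeV in J)² = 8.13e5 N.
Convert the energy scale: 7.53e-3 keV² = 7.53e-15 GeV².
Result: 7.53e-15 × 8.13e5 = 6.12e-9 N.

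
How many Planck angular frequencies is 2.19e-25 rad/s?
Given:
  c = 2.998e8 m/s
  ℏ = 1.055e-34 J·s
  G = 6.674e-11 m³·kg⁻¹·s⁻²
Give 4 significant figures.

Planck angular frequency: ω_P = √(c⁵/(ℏG)) = 1.855e43 rad/s.
2.19e-25 / 1.855e43 = 1.181e-68

1.181e-68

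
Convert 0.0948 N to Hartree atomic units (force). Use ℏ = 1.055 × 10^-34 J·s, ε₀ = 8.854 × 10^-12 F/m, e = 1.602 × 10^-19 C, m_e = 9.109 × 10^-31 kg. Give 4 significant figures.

atomic unit of force: F_au = E_h/a₀ = m_e²e⁶/((4πε₀)³ℏ⁴) = 8.220 × 10^-8 N.
0.0948 / 8.220 × 10^-8 = 1.153 × 10^6

1.153 × 10^6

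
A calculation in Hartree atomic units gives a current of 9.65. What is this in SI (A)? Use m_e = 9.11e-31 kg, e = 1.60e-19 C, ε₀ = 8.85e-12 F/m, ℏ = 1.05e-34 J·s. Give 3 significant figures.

0.0644 A

One atomic unit of electric current: I_au = e E_h/ℏ = m_e e⁵/((4πε₀)²ℏ³) = 6.67e-3 A.
9.65 × 6.67e-3 A = 0.0644 A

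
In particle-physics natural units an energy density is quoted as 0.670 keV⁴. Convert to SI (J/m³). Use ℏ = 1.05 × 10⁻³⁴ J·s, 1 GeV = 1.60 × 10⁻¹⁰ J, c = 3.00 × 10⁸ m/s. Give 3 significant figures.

1.40 × 10¹³ J/m³

[E]/[L]³ = [E]⁴/(ℏc)³; restore (ℏc)⁻³.
1 GeV⁴ → 1/(ℏc)³ × (1 GeV in J)⁴ = 2.10 × 10³⁷ J/m³.
Convert the energy scale: 0.670 keV⁴ = 6.70 × 10⁻²⁵ GeV⁴.
Result: 6.70 × 10⁻²⁵ × 2.10 × 10³⁷ = 1.40 × 10¹³ J/m³.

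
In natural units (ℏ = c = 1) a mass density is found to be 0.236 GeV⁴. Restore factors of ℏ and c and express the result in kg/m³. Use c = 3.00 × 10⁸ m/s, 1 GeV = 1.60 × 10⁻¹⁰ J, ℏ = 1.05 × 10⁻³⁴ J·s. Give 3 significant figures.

Mass density is [E]/(c²[L]³) = [E]⁴/(ℏ³c⁵).
1 GeV⁴ → 1/(ℏ³c⁵) × (1 GeV in J)⁴ = 2.33 × 10²⁰ kg/m³.
Result: 0.236 × 2.33 × 10²⁰ = 5.50 × 10¹⁹ kg/m³.

5.50 × 10¹⁹ kg/m³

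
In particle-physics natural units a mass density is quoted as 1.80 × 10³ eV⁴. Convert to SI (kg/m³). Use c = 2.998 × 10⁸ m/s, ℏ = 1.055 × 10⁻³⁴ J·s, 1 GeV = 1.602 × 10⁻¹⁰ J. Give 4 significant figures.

Mass density is [E]/(c²[L]³) = [E]⁴/(ℏ³c⁵).
1 GeV⁴ → 1/(ℏ³c⁵) × (1 GeV in J)⁴ = 2.316 × 10²⁰ kg/m³.
Convert the energy scale: 1.80 × 10³ eV⁴ = 1.80 × 10⁻³³ GeV⁴.
Result: 1.80 × 10⁻³³ × 2.316 × 10²⁰ = 4.169 × 10⁻¹³ kg/m³.

4.169 × 10⁻¹³ kg/m³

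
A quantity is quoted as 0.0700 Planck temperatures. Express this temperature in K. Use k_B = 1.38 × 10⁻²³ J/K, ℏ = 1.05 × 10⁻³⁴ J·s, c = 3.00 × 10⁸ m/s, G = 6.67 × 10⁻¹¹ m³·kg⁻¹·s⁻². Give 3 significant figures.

9.92 × 10³⁰ K

One Planck temperature: T_P = √(ℏc⁵/G) / k_B = 1.42 × 10³² K.
0.0700 × 1.42 × 10³² K = 9.92 × 10³⁰ K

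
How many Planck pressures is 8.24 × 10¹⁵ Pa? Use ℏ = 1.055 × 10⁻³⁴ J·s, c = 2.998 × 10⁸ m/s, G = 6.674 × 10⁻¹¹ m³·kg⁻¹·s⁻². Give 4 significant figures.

Planck pressure: p_P = c⁷/(ℏG²) = 4.632 × 10¹¹³ Pa.
8.24 × 10¹⁵ / 4.632 × 10¹¹³ = 1.779 × 10⁻⁹⁸

1.779 × 10⁻⁹⁸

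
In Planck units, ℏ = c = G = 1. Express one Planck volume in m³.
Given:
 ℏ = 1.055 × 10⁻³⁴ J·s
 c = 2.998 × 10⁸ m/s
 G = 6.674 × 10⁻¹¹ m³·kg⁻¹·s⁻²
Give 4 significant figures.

4.224 × 10⁻¹⁰⁵ m³

From ℏ = c = G = 1 the volume scale is V_P = (ℏG/c³)^(3/2).
  = √(1.784 × 10⁻²⁰⁹)
  = 4.224 × 10⁻¹⁰⁵ m³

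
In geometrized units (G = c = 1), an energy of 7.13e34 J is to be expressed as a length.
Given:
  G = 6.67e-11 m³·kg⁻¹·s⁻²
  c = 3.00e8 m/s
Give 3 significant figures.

Energy → length via G/c⁴.
7.13e34 J × (G/c⁴) = 5.87e-10 m

5.87e-10 m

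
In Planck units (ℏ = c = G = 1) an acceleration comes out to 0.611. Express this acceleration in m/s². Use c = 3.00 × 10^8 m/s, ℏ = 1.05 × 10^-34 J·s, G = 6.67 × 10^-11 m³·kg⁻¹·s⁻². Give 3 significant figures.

One Planck acceleration: a_P = √(c⁷/(ℏG)) = 5.59 × 10^51 m/s².
0.611 × 5.59 × 10^51 m/s² = 3.41 × 10^51 m/s²

3.41 × 10^51 m/s²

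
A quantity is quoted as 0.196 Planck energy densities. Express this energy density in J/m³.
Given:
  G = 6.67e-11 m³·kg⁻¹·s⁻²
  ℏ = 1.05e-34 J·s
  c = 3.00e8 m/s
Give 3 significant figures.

One Planck energy density: u_P = c⁷/(ℏG²) = 4.68e113 J/m³.
0.196 × 4.68e113 J/m³ = 9.18e112 J/m³

9.18e112 J/m³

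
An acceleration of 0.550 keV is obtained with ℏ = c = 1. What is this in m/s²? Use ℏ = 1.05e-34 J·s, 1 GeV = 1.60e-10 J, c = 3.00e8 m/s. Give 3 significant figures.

2.51e26 m/s²

Acceleration is [L]/[T]² = c·[E]/ℏ.
1 GeV → c/ℏ × (1 GeV in J) = 4.57e32 m/s².
Convert the energy scale: 0.550 keV = 5.50e-7 GeV.
Result: 5.50e-7 × 4.57e32 = 2.51e26 m/s².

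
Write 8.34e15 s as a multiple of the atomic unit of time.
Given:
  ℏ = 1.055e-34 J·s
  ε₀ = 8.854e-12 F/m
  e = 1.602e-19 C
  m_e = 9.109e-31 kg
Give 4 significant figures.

3.442e32

atomic unit of time: τ_au = (4πε₀)²ℏ³/(m_e e⁴) = 2.423e-17 s.
8.34e15 / 2.423e-17 = 3.442e32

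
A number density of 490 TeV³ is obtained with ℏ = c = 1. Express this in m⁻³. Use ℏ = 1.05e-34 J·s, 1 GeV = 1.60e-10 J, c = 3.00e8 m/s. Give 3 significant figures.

6.42e58 m⁻³

Number density is [L]⁻³ = [E]³/(ℏc)³.
1 GeV³ → 1/(ℏc)³ × (1 GeV in J)³ = 1.31e47 m⁻³.
Convert the energy scale: 490 TeV³ = 4.90e11 GeV³.
Result: 4.90e11 × 1.31e47 = 6.42e58 m⁻³.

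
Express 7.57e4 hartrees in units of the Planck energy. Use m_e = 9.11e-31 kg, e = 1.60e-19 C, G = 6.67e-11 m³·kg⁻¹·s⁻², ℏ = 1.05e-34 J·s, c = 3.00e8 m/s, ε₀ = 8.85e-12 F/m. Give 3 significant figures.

1.69e-22

hartree: E_h = m_e e⁴/(4πε₀ℏ)² = 4.38e-18 J
Planck energy: E_P = √(ℏc⁵/G) = 1.96e9 J
7.57e4 × 4.38e-18 / 1.96e9 = 1.69e-22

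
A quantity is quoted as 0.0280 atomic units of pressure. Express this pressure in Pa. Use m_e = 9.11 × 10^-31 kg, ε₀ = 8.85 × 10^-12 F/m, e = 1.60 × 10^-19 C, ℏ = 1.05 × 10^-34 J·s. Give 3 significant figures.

8.44 × 10^11 Pa

One atomic unit of pressure: P_au = E_h/a₀³ = m_e⁴e¹⁰/((4πε₀)⁵ℏ⁸) = 3.01 × 10^13 Pa.
0.0280 × 3.01 × 10^13 Pa = 8.44 × 10^11 Pa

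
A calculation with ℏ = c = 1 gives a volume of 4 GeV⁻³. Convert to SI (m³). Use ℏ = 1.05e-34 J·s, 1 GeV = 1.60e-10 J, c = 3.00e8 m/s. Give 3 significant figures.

Volume is [L]³ = [E]⁻³·(ℏc)³.
1 GeV⁻³ → (ℏc)³ × (1 GeV in J)⁻³ = 7.63e-48 m³.
Result: 4 × 7.63e-48 = 3.05e-47 m³.

3.05e-47 m³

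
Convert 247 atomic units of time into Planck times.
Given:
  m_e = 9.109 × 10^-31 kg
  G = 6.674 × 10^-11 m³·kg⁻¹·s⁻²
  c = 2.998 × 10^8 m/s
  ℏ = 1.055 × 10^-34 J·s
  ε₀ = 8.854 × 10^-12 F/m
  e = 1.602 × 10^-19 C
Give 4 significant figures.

atomic unit of time: τ_au = (4πε₀)²ℏ³/(m_e e⁴) = 2.423 × 10^-17 s
Planck time: t_P = √(ℏG/c⁵) = 5.392 × 10^-44 s
247 × 2.423 × 10^-17 / 5.392 × 10^-44 = 1.110 × 10^29

1.110 × 10^29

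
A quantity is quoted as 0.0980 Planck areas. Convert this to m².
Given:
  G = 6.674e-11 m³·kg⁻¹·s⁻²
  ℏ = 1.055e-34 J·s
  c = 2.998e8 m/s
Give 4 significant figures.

2.561e-71 m²

One Planck area: A_P = ℏG/c³ = 2.613e-70 m².
0.0980 × 2.613e-70 m² = 2.561e-71 m²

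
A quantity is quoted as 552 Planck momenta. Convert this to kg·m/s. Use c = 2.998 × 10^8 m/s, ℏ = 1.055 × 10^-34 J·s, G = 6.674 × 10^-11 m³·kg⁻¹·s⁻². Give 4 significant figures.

One Planck momentum: p_P = √(ℏc³/G) = 6.527 kg·m/s.
552 × 6.527 kg·m/s = 3.603 × 10^3 kg·m/s

3.603 × 10^3 kg·m/s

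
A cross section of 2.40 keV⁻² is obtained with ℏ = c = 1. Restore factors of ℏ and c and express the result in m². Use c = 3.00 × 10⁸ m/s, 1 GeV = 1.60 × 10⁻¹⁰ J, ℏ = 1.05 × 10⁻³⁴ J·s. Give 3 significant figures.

Area is [L]² = [E]⁻²·(ℏc)²; restore (ℏc)².
1 GeV⁻² → (ℏc)² × (1 GeV in J)⁻² = 3.88 × 10⁻³² m².
Convert the energy scale: 2.40 keV⁻² = 2.40 × 10¹² GeV⁻².
Result: 2.40 × 10¹² × 3.88 × 10⁻³² = 9.30 × 10⁻²⁰ m².

9.30 × 10⁻²⁰ m²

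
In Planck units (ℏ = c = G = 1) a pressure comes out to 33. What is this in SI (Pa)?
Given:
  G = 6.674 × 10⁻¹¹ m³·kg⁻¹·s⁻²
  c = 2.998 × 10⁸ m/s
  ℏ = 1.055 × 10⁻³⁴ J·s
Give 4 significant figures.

One Planck pressure: p_P = c⁷/(ℏG²) = 4.632 × 10¹¹³ Pa.
33 × 4.632 × 10¹¹³ Pa = 1.529 × 10¹¹⁵ Pa

1.529 × 10¹¹⁵ Pa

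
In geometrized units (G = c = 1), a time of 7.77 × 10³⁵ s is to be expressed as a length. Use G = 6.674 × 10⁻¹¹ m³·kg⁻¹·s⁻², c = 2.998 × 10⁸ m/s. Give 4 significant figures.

Time → length via c.
7.77 × 10³⁵ s × (c) = 2.329 × 10⁴⁴ m

2.329 × 10⁴⁴ m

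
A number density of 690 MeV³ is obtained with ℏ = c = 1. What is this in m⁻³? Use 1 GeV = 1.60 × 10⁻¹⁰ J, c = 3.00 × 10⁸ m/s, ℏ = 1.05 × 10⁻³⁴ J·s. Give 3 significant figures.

9.04 × 10⁴⁰ m⁻³

Number density is [L]⁻³ = [E]³/(ℏc)³.
1 GeV³ → 1/(ℏc)³ × (1 GeV in J)³ = 1.31 × 10⁴⁷ m⁻³.
Convert the energy scale: 690 MeV³ = 6.90 × 10⁻⁷ GeV³.
Result: 6.90 × 10⁻⁷ × 1.31 × 10⁴⁷ = 9.04 × 10⁴⁰ m⁻³.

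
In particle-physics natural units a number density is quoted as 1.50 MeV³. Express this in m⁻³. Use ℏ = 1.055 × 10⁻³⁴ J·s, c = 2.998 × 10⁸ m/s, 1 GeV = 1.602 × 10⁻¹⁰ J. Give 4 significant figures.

Number density is [L]⁻³ = [E]³/(ℏc)³.
1 GeV³ → 1/(ℏc)³ × (1 GeV in J)³ = 1.299 × 10⁴⁷ m⁻³.
Convert the energy scale: 1.50 MeV³ = 1.50 × 10⁻⁹ GeV³.
Result: 1.50 × 10⁻⁹ × 1.299 × 10⁴⁷ = 1.949 × 10³⁸ m⁻³.

1.949 × 10³⁸ m⁻³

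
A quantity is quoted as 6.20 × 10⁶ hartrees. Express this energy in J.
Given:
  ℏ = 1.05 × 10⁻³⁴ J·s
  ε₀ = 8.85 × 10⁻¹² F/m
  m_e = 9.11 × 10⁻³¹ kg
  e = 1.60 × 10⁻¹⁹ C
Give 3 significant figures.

One hartree: E_h = m_e e⁴/(4πε₀ℏ)² = 4.38 × 10⁻¹⁸ J.
6.20 × 10⁶ × 4.38 × 10⁻¹⁸ J = 2.71 × 10⁻¹¹ J

2.71 × 10⁻¹¹ J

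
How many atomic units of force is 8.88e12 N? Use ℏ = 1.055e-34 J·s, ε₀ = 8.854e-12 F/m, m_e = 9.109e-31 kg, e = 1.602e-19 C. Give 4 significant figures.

1.080e20

atomic unit of force: F_au = E_h/a₀ = m_e²e⁶/((4πε₀)³ℏ⁴) = 8.220e-8 N.
8.88e12 / 8.220e-8 = 1.080e20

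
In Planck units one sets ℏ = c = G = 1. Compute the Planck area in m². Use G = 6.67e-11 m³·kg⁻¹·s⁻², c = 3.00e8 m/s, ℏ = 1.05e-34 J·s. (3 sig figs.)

A_P = ℏG/c³
  = 7.00e-45 / 2.70e25
  = 2.59e-70 m²

2.59e-70 m²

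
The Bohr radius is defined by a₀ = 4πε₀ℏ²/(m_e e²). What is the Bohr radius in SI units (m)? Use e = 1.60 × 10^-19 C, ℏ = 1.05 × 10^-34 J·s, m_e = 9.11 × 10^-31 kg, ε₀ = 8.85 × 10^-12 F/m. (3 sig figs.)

a₀ = 4πε₀ℏ²/(m_e e²)
  = 1.23 × 10^-78 / 2.33 × 10^-68
  = 5.26 × 10^-11 m

5.26 × 10^-11 m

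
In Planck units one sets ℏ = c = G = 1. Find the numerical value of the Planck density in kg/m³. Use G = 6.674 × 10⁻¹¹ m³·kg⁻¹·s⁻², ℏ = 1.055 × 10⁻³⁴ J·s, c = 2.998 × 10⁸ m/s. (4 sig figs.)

ρ_P = c⁵/(ℏG²)
  = 2.422 × 10⁴² / 4.699 × 10⁻⁵⁵
  = 5.154 × 10⁹⁶ kg/m³

5.154 × 10⁹⁶ kg/m³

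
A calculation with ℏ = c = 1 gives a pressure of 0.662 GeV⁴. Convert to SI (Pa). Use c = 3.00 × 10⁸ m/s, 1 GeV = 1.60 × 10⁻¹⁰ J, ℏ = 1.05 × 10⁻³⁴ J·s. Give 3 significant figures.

Pressure is [E]/[L]³ = [E]⁴/(ℏc)³.
1 GeV⁴ → 1/(ℏc)³ × (1 GeV in J)⁴ = 2.10 × 10³⁷ Pa.
Result: 0.662 × 2.10 × 10³⁷ = 1.39 × 10³⁷ Pa.

1.39 × 10³⁷ Pa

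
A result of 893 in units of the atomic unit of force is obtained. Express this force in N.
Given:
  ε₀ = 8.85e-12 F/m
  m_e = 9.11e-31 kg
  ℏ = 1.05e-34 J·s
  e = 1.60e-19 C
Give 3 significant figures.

One atomic unit of force: F_au = E_h/a₀ = m_e²e⁶/((4πε₀)³ℏ⁴) = 8.33e-8 N.
893 × 8.33e-8 N = 7.44e-5 N

7.44e-5 N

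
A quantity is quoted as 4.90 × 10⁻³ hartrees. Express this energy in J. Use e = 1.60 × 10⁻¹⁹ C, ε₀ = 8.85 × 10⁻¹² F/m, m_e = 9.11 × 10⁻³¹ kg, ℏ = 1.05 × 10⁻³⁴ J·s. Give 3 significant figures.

2.15 × 10⁻²⁰ J

One hartree: E_h = m_e e⁴/(4πε₀ℏ)² = 4.38 × 10⁻¹⁸ J.
4.90 × 10⁻³ × 4.38 × 10⁻¹⁸ J = 2.15 × 10⁻²⁰ J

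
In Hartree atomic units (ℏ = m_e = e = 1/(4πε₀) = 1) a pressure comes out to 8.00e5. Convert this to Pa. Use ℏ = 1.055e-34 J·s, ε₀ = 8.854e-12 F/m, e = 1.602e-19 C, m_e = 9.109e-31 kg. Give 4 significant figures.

2.343e19 Pa

One atomic unit of pressure: P_au = E_h/a₀³ = m_e⁴e¹⁰/((4πε₀)⁵ℏ⁸) = 2.929e13 Pa.
8.00e5 × 2.929e13 Pa = 2.343e19 Pa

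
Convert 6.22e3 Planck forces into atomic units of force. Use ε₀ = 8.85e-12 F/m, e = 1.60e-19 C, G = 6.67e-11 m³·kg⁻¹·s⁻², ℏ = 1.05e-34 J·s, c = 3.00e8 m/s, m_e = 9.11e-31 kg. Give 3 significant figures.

9.07e54

Planck force: F_P = c⁴/G = 1.21e44 N
atomic unit of force: F_au = E_h/a₀ = m_e²e⁶/((4πε₀)³ℏ⁴) = 8.33e-8 N
6.22e3 × 1.21e44 / 8.33e-8 = 9.07e54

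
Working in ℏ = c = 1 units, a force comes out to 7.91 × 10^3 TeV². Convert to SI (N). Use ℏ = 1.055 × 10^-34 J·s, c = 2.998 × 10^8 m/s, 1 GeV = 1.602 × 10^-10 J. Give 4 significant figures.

6.418 × 10^15 N

Force is [E]/[L] = [E]²/(ℏc); restore (ℏc)⁻¹.
1 GeV² → 1/(ℏc) × (1 GeV in J)² = 8.114 × 10^5 N.
Convert the energy scale: 7.91 × 10^3 TeV² = 7.91 × 10^9 GeV².
Result: 7.91 × 10^9 × 8.114 × 10^5 = 6.418 × 10^15 N.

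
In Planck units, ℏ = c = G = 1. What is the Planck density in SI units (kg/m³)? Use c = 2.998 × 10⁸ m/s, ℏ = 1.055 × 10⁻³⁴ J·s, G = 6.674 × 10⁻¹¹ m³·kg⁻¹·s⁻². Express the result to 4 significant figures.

5.154 × 10⁹⁶ kg/m³

From ℏ = c = G = 1 the density scale is ρ_P = c⁵/(ℏG²).
  = 2.422 × 10⁴² / 4.699 × 10⁻⁵⁵
  = 5.154 × 10⁹⁶ kg/m³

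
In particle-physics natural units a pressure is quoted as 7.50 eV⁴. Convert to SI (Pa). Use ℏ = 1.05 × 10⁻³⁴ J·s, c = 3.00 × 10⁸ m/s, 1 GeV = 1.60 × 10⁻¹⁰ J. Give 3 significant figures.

157 Pa

Pressure is [E]/[L]³ = [E]⁴/(ℏc)³.
1 GeV⁴ → 1/(ℏc)³ × (1 GeV in J)⁴ = 2.10 × 10³⁷ Pa.
Convert the energy scale: 7.50 eV⁴ = 7.50 × 10⁻³⁶ GeV⁴.
Result: 7.50 × 10⁻³⁶ × 2.10 × 10³⁷ = 157 Pa.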